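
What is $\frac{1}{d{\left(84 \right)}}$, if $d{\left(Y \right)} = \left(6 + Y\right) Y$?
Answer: $\frac{1}{7560} \approx 0.00013228$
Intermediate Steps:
$d{\left(Y \right)} = Y \left(6 + Y\right)$
$\frac{1}{d{\left(84 \right)}} = \frac{1}{84 \left(6 + 84\right)} = \frac{1}{84 \cdot 90} = \frac{1}{7560}$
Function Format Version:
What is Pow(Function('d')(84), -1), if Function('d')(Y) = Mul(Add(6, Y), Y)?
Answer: Rational(1, 7560) ≈ 0.00013228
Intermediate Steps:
Function('d')(Y) = Mul(Y, Add(6, Y))
Pow(Function('d')(84), -1) = Pow(Mul(84, Add(6, 84)), -1) = Pow(Mul(84, 90), -1) = Pow(7560, -1) = Rational(1, 7560)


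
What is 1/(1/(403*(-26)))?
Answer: -10478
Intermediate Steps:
1/(1/(403*(-26))) = 1/(1/(-10478)) = 1/(-1/10478) = -10478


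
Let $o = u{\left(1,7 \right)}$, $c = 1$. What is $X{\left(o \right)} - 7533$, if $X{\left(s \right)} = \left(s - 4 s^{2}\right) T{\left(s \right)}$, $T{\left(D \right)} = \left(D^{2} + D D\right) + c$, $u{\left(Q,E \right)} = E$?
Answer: $-26244$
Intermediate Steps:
$o = 7$
$T{\left(D \right)} = 1 + 2 D^{2}$ ($T{\left(D \right)} = \left(D^{2} + D D\right) + 1 = \left(D^{2} + D^{2}\right) + 1 = 2 D^{2} + 1 = 1 + 2 D^{2}$)
$X{\left(s \right)} = \left(1 + 2 s^{2}\right) \left(s - 4 s^{2}\right)$ ($X{\left(s \right)} = \left(s - 4 s^{2}\right) \left(1 + 2 s^{2}\right) = \left(1 + 2 s^{2}\right) \left(s - 4 s^{2}\right)$)
$X{\left(o \right)} - 7533 = \left(-1\right) 7 \left(1 + 2 \cdot 7^{2}\right) \left(-1 + 4 \cdot 7\right) - 7533 = \left(-1\right) 7 \left(1 + 2 \cdot 49\right) \left(-1 + 28\right) - 7533 = \left(-1\right) 7 \left(1 + 98\right) 27 - 7533 = \left(-1\right) 7 \cdot 99 \cdot 27 - 7533 = -18711 - 7533 = -26244$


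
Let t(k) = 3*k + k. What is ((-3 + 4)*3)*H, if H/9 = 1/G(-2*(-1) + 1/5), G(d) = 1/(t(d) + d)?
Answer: 297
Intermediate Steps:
t(k) = 4*k
G(d) = 1/(5*d) (G(d) = 1/(4*d + d) = 1/(5*d))
H = 99 (H = 9/((1/(5*(-2*(-1) + 1/5)))) = 9/((1/(5*(2 + 1/5)))) = 9/((1/(5*(11/5)))) = 9/(((1/5)*(5/11))) = 9/(1/11) = 9*11 = 99)
((-3 + 4)*3)*H = ((-3 + 4)*3)*99 = (1*3)*99 = 3*99 = 297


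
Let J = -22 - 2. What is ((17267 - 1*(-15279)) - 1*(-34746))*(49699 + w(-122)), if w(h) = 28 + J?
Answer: 3344614276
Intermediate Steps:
J = -24
w(h) = 4 (w(h) = 28 - 24 = 4)
((17267 - 1*(-15279)) - 1*(-34746))*(49699 + w(-122)) = ((17267 - 1*(-15279)) - 1*(-34746))*(49699 + 4) = ((17267 + 15279) + 34746)*49703 = (32546 + 34746)*49703 = 67292*49703 = 3344614276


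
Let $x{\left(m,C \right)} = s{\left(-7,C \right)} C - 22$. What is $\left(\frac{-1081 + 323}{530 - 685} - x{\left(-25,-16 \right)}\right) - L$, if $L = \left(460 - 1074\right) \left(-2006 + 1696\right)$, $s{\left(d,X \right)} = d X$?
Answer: $- \frac{29220772}{155} \approx -1.8852 \cdot 10^{5}$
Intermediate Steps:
$s{\left(d,X \right)} = X d$
$x{\left(m,C \right)} = -22 - 7 C^{2}$ ($x{\left(m,C \right)} = C \left(-7\right) C - 22 = - 7 C C - 22 = - 7 C^{2} - 22 = -22 - 7 C^{2}$)
$L = 190340$ ($L = \left(-614\right) \left(-310\right) = 190340$)
$\left(\frac{-1081 + 323}{530 - 685} - x{\left(-25,-16 \right)}\right) - L = \left(\frac{-1081 + 323}{530 - 685} - \left(-22 - 7 \left(-16\right)^{2}\right)\right) - 190340 = \left(- \frac{758}{-155} - \left(-22 - 1792\right)\right) - 190340 = \left(\left(-758\right) \left(- \frac{1}{155}\right) - \left(-22 - 1792\right)\right) - 190340 = \left(\frac{758}{155} - -1814\right) - 190340 = \left(\frac{758}{155} + 1814\right) - 190340 = \frac{281928}{155} - 190340 = - \frac{29220772}{155}$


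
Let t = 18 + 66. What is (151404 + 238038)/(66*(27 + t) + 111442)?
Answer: 194721/59384 ≈ 3.2790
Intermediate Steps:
t = 84
(151404 + 238038)/(66*(27 + t) + 111442) = (151404 + 238038)/(66*(27 + 84) + 111442) = 389442/(66*111 + 111442) = 389442/(7326 + 111442) = 389442/118768 = 389442*(1/118768) = 194721/59384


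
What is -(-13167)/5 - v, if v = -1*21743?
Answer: 121882/5 ≈ 24376.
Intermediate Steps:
v = -21743
-(-13167)/5 - v = -(-13167)/5 - 1*(-21743) = -(-13167)/5 + 21743 = -209*(-63/5) + 21743 = 13167/5 + 21743 = 121882/5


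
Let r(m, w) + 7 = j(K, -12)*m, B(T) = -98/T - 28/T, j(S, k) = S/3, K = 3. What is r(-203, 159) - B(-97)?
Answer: -20496/97 ≈ -211.30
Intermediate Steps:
j(S, k) = S/3 (j(S, k) = S*(⅓) = S/3)
B(T) = -126/T
r(m, w) = -7 + m (r(m, w) = -7 + ((⅓)*3)*m = -7 + 1*m = -7 + m)
r(-203, 159) - B(-97) = (-7 - 203) - (-126)/(-97) = -210 - (-126)*(-1)/97 = -210 - 1*126/97 = -210 - 126/97 = -20496/97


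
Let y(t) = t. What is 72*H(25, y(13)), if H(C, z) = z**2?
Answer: 12168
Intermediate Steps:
72*H(25, y(13)) = 72*13**2 = 72*169 = 12168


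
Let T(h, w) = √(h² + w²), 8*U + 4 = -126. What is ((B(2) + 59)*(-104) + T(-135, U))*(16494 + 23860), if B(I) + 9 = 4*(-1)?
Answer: -193053536 + 100885*√11833/2 ≈ -1.8757e+8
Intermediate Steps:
U = -65/4 (U = -½ + (⅛)*(-126) = -½ - 63/4 = -65/4 ≈ -16.250)
B(I) = -13 (B(I) = -9 + 4*(-1) = -9 - 4 = -13)
((B(2) + 59)*(-104) + T(-135, U))*(16494 + 23860) = ((-13 + 59)*(-104) + √((-135)² + (-65/4)²))*(16494 + 23860) = (46*(-104) + √(18225 + 4225/16))*40354 = (-4784 + √(295825/16))*40354 = (-4784 + 5*√11833/4)*40354 = -193053536 + 100885*√11833/2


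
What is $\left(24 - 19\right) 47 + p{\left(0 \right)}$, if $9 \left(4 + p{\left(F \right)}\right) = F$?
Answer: $231$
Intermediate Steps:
$p{\left(F \right)} = -4 + \frac{F}{9}$
$\left(24 - 19\right) 47 + p{\left(0 \right)} = \left(24 - 19\right) 47 + \left(-4 + \frac{1}{9} \cdot 0\right) = \left(24 - 19\right) 47 + \left(-4 + 0\right) = 5 \cdot 47 - 4 = 235 - 4 = 231$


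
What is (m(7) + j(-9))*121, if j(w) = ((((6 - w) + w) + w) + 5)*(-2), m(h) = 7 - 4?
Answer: -121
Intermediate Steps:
m(h) = 3
j(w) = -22 - 2*w (j(w) = ((6 + w) + 5)*(-2) = (11 + w)*(-2) = -22 - 2*w)
(m(7) + j(-9))*121 = (3 + (-22 - 2*(-9)))*121 = (3 + (-22 + 18))*121 = (3 - 4)*121 = -1*121 = -121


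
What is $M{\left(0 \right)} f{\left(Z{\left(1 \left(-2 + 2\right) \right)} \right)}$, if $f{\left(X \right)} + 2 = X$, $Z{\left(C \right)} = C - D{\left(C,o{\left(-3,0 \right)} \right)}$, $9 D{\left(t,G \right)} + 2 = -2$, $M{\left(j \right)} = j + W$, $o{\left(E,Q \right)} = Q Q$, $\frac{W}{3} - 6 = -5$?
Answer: $- \frac{14}{3} \approx -4.6667$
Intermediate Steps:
$W = 3$ ($W = 18 + 3 \left(-5\right) = 18 - 15 = 3$)
$o{\left(E,Q \right)} = Q^{2}$
$M{\left(j \right)} = 3 + j$ ($M{\left(j \right)} = j + 3 = 3 + j$)
$D{\left(t,G \right)} = - \frac{4}{9}$ ($D{\left(t,G \right)} = - \frac{2}{9} + \frac{1}{9} \left(-2\right) = - \frac{2}{9} - \frac{2}{9} = - \frac{4}{9}$)
$Z{\left(C \right)} = \frac{4}{9} + C$ ($Z{\left(C \right)} = C - - \frac{4}{9} = C + \frac{4}{9} = \frac{4}{9} + C$)
$f{\left(X \right)} = -2 + X$
$M{\left(0 \right)} f{\left(Z{\left(1 \left(-2 + 2\right) \right)} \right)} = \left(3 + 0\right) \left(-2 + \left(\frac{4}{9} + 1 \left(-2 + 2\right)\right)\right) = 3 \left(-2 + \left(\frac{4}{9} + 1 \cdot 0\right)\right) = 3 \left(-2 + \left(\frac{4}{9} + 0\right)\right) = 3 \left(-2 + \frac{4}{9}\right) = 3 \left(- \frac{14}{9}\right) = - \frac{14}{3}$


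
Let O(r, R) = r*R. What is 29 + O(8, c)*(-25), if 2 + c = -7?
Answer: 1829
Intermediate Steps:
c = -9 (c = -2 - 7 = -9)
O(r, R) = R*r
29 + O(8, c)*(-25) = 29 - 9*8*(-25) = 29 - 72*(-25) = 29 + 1800 = 1829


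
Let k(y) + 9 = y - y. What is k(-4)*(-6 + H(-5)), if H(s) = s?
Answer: 99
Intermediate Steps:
k(y) = -9 (k(y) = -9 + (y - y) = -9 + 0 = -9)
k(-4)*(-6 + H(-5)) = -9*(-6 - 5) = -9*(-11) = 99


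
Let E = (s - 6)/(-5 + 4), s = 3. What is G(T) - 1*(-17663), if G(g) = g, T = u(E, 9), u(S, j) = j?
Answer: 17672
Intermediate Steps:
E = 3 (E = (3 - 6)/(-5 + 4) = -3/(-1) = -3*(-1) = 3)
T = 9
G(T) - 1*(-17663) = 9 - 1*(-17663) = 9 + 17663 = 17672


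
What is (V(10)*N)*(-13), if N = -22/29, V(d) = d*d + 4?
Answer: 29744/29 ≈ 1025.7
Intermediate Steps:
V(d) = 4 + d**2 (V(d) = d**2 + 4 = 4 + d**2)
N = -22/29 (N = -22*1/29 = -22/29 ≈ -0.75862)
(V(10)*N)*(-13) = ((4 + 10**2)*(-22/29))*(-13) = ((4 + 100)*(-22/29))*(-13) = (104*(-22/29))*(-13) = -2288/29*(-13) = 29744/29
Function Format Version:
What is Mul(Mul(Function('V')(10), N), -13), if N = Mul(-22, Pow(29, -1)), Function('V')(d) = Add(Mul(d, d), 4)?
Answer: Rational(29744, 29) ≈ 1025.7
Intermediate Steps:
Function('V')(d) = Add(4, Pow(d, 2)) (Function('V')(d) = Add(Pow(d, 2), 4) = Add(4, Pow(d, 2)))
N = Rational(-22, 29) (N = Mul(-22, Rational(1, 29)) = Rational(-22, 29) ≈ -0.75862)
Mul(Mul(Function('V')(10), N), -13) = Mul(Mul(Add(4, Pow(10, 2)), Rational(-22, 29)), -13) = Mul(Mul(Add(4, 100), Rational(-22, 29)), -13) = Mul(Mul(104, Rational(-22, 29)), -13) = Mul(Rational(-2288, 29), -13) = Rational(29744, 29)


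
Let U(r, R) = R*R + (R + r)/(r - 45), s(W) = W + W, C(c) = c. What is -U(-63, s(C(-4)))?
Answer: -6983/108 ≈ -64.657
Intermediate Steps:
s(W) = 2*W
U(r, R) = R² + (R + r)/(-45 + r)
-U(-63, s(C(-4))) = -(2*(-4) - 63 - 45*(2*(-4))² - 63*(2*(-4))²)/(-45 - 63) = -(-8 - 63 - 45*(-8)² - 63*(-8)²)/(-108) = -(-1)*(-8 - 63 - 45*64 - 63*64)/108 = -(-1)*(-8 - 63 - 2880 - 4032)/108 = -(-1)*(-6983)/108 = -1*6983/108 = -6983/108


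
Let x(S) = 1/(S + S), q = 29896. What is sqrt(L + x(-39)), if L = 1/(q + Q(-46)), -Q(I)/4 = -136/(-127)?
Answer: I*sqrt(7785858840942)/24675612 ≈ 0.11308*I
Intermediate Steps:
x(S) = 1/(2*S)
Q(I) = -544/127 (Q(I) = -(-544)/(-127) = -(-544)*(-1)/127 = -4*136/127 = -544/127)
L = 127/3796248 (L = 1/(29896 - 544/127) = 1/(3796248/127) = 127/3796248 ≈ 3.3454e-5)
sqrt(L + x(-39)) = sqrt(127/3796248 + (1/2)/(-39)) = sqrt(127/3796248 + (1/2)*(-1/39)) = sqrt(127/3796248 - 1/78) = sqrt(-631057/49351224) = I*sqrt(7785858840942)/24675612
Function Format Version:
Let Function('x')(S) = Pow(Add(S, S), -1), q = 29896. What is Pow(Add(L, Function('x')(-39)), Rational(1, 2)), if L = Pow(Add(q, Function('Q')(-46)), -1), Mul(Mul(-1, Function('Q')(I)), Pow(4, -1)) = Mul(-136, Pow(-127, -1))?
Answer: Mul(Rational(1, 24675612), I, Pow(7785858840942, Rational(1, 2))) ≈ Mul(0.11308, I)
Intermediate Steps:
Function('x')(S) = Mul(Rational(1, 2), Pow(S, -1)) (Function('x')(S) = Pow(Mul(2, S), -1) = Mul(Rational(1, 2), Pow(S, -1)))
Function('Q')(I) = Rational(-544, 127) (Function('Q')(I) = Mul(-4, Mul(-136, Pow(-127, -1))) = Mul(-4, Mul(-136, Rational(-1, 127))) = Mul(-4, Rational(136, 127)) = Rational(-544, 127))
L = Rational(127, 3796248) (L = Pow(Add(29896, Rational(-544, 127)), -1) = Pow(Rational(3796248, 127), -1) = Rational(127, 3796248) ≈ 3.3454e-5)
Pow(Add(L, Function('x')(-39)), Rational(1, 2)) = Pow(Add(Rational(127, 3796248), Mul(Rational(1, 2), Pow(-39, -1))), Rational(1, 2)) = Pow(Add(Rational(127, 3796248), Mul(Rational(1, 2), Rational(-1, 39))), Rational(1, 2)) = Pow(Add(Rational(127, 3796248), Rational(-1, 78)), Rational(1, 2)) = Pow(Rational(-631057, 49351224), Rational(1, 2)) = Mul(Rational(1, 24675612), I, Pow(7785858840942, Rational(1, 2)))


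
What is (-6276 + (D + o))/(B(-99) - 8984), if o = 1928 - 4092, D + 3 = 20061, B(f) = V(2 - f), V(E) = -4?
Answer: -5809/4494 ≈ -1.2926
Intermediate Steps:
B(f) = -4
D = 20058 (D = -3 + 20061 = 20058)
o = -2164
(-6276 + (D + o))/(B(-99) - 8984) = (-6276 + (20058 - 2164))/(-4 - 8984) = (-6276 + 17894)/(-8988) = 11618*(-1/8988) = -5809/4494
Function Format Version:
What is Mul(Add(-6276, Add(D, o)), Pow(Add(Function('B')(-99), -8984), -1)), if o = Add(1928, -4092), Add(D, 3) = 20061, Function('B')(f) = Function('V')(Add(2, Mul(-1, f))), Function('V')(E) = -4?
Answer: Rational(-5809, 4494) ≈ -1.2926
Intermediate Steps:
Function('B')(f) = -4
D = 20058 (D = Add(-3, 20061) = 20058)
o = -2164
Mul(Add(-6276, Add(D, o)), Pow(Add(Function('B')(-99), -8984), -1)) = Mul(Add(-6276, Add(20058, -2164)), Pow(Add(-4, -8984), -1)) = Mul(Add(-6276, 17894), Pow(-8988, -1)) = Mul(11618, Rational(-1, 8988)) = Rational(-5809, 4494)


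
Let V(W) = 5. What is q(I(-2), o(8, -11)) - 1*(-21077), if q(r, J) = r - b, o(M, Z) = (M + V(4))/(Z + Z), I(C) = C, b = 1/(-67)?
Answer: 1412026/67 ≈ 21075.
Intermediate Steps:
b = -1/67 ≈ -0.014925
o(M, Z) = (5 + M)/(2*Z) (o(M, Z) = (M + 5)/(Z + Z) = (5 + M)/((2*Z)) = (5 + M)*(1/(2*Z)) = (5 + M)/(2*Z))
q(r, J) = 1/67 + r (q(r, J) = r - 1*(-1/67) = r + 1/67 = 1/67 + r)
q(I(-2), o(8, -11)) - 1*(-21077) = (1/67 - 2) - 1*(-21077) = -133/67 + 21077 = 1412026/67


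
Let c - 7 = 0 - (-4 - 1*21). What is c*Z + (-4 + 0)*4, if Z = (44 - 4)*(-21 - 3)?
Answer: -30736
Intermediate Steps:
Z = -960 (Z = 40*(-24) = -960)
c = 32 (c = 7 + (0 - (-4 - 1*21)) = 7 + (0 - (-4 - 21)) = 7 + (0 - 1*(-25)) = 7 + (0 + 25) = 7 + 25 = 32)
c*Z + (-4 + 0)*4 = 32*(-960) + (-4 + 0)*4 = -30720 - 4*4 = -30720 - 16 = -30736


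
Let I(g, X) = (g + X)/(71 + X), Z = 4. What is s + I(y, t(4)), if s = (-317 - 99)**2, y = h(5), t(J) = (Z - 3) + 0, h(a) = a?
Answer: 2076673/12 ≈ 1.7306e+5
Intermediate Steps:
t(J) = 1 (t(J) = (4 - 3) + 0 = 1 + 0 = 1)
y = 5
I(g, X) = (X + g)/(71 + X)
s = 173056 (s = (-416)**2 = 173056)
s + I(y, t(4)) = 173056 + (1 + 5)/(71 + 1) = 173056 + 6/72 = 173056 + (1/72)*6 = 173056 + 1/12 = 2076673/12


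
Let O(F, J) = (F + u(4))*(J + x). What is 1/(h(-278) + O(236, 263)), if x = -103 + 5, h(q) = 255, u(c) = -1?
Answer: 1/39030 ≈ 2.5621e-5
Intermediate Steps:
x = -98
O(F, J) = (-1 + F)*(-98 + J) (O(F, J) = (F - 1)*(J - 98) = (-1 + F)*(-98 + J))
1/(h(-278) + O(236, 263)) = 1/(255 + (98 - 1*263 - 98*236 + 236*263)) = 1/(255 + (98 - 263 - 23128 + 62068)) = 1/(255 + 38775) = 1/39030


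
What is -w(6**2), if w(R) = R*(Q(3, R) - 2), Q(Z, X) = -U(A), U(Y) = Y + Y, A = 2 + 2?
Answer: 360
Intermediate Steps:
A = 4
U(Y) = 2*Y
Q(Z, X) = -8 (Q(Z, X) = -2*4 = -1*8 = -8)
w(R) = -10*R (w(R) = R*(-8 - 2) = R*(-10) = -10*R)
-w(6**2) = -(-10)*6**2 = -(-10)*36 = -1*(-360) = 360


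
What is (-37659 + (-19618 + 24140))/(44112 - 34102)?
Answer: -2549/770 ≈ -3.3104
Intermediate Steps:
(-37659 + (-19618 + 24140))/(44112 - 34102) = (-37659 + 4522)/10010 = -33137*1/10010 = -2549/770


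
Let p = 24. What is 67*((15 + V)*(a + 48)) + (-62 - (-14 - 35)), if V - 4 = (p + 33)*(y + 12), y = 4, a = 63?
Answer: 6923834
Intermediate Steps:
V = 916 (V = 4 + (24 + 33)*(4 + 12) = 4 + 57*16 = 4 + 912 = 916)
67*((15 + V)*(a + 48)) + (-62 - (-14 - 35)) = 67*((15 + 916)*(63 + 48)) + (-62 - (-14 - 35)) = 67*(931*111) + (-62 - 1*(-49)) = 67*103341 + (-62 + 49) = 6923847 - 13 = 6923834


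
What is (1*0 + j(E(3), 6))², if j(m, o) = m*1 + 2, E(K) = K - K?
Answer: 4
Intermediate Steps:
E(K) = 0
j(m, o) = 2 + m (j(m, o) = m + 2 = 2 + m)
(1*0 + j(E(3), 6))² = (1*0 + (2 + 0))² = (0 + 2)² = 2² = 4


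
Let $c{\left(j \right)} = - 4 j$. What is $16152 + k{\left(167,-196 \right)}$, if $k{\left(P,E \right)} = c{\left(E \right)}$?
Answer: $16936$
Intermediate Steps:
$k{\left(P,E \right)} = - 4 E$
$16152 + k{\left(167,-196 \right)} = 16152 - -784 = 16152 + 784 = 16936$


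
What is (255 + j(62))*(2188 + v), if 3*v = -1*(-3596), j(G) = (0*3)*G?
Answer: 863600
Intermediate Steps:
j(G) = 0 (j(G) = 0*G = 0)
v = 3596/3 (v = (-1*(-3596))/3 = (⅓)*3596 = 3596/3 ≈ 1198.7)
(255 + j(62))*(2188 + v) = (255 + 0)*(2188 + 3596/3) = 255*(10160/3) = 863600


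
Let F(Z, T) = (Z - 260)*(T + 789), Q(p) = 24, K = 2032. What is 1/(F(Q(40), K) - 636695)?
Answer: -1/1302451 ≈ -7.6778e-7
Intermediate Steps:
F(Z, T) = (-260 + Z)*(789 + T)
1/(F(Q(40), K) - 636695) = 1/((-205140 - 260*2032 + 789*24 + 2032*24) - 636695) = 1/((-205140 - 528320 + 18936 + 48768) - 636695) = 1/(-665756 - 636695) = 1/(-1302451) = -1/1302451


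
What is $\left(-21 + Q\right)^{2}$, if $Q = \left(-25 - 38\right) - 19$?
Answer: $10609$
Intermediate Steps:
$Q = -82$ ($Q = -63 - 19 = -82$)
$\left(-21 + Q\right)^{2} = \left(-21 - 82\right)^{2} = \left(-103\right)^{2} = 10609$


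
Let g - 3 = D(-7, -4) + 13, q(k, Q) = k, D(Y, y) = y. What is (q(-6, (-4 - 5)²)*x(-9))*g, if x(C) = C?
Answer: 648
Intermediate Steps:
g = 12 (g = 3 + (-4 + 13) = 3 + 9 = 12)
(q(-6, (-4 - 5)²)*x(-9))*g = -6*(-9)*12 = 54*12 = 648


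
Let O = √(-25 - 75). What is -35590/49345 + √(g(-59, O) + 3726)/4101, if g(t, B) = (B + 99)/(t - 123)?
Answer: -7118/9869 + √(123402006 - 1820*I)/746382 ≈ -0.70636 - 1.0975e-7*I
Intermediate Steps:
O = 10*I (O = √(-100) = 10*I ≈ 10.0*I)
g(t, B) = (99 + B)/(-123 + t)
-35590/49345 + √(g(-59, O) + 3726)/4101 = -35590/49345 + √((99 + 10*I)/(-123 - 59) + 3726)/4101 = -35590*1/49345 + √((99 + 10*I)/(-182) + 3726)*(1/4101) = -7118/9869 + √(-(99 + 10*I)/182 + 3726)*(1/4101) = -7118/9869 + √((-99/182 - 5*I/91) + 3726)*(1/4101) = -7118/9869 + √(678033/182 - 5*I/91)*(1/4101) = -7118/9869 + √(678033/182 - 5*I/91)/4101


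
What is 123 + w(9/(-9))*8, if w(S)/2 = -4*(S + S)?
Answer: 251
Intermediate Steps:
w(S) = -16*S (w(S) = 2*(-4*(S + S)) = 2*(-8*S) = -16*S)
123 + w(9/(-9))*8 = 123 - 144/(-9)*8 = 123 - 144*(-1)/9*8 = 123 - 16*(-1)*8 = 123 + 16*8 = 123 + 128 = 251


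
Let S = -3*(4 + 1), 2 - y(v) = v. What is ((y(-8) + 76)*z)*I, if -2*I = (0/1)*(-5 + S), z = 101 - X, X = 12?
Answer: 0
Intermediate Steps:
y(v) = 2 - v
S = -15 (S = -3*5 = -15)
z = 89 (z = 101 - 1*12 = 101 - 12 = 89)
I = 0 (I = -0/1*(-5 - 15)/2 = -0*1*(-20)/2 = -0*(-20) = -½*0 = 0)
((y(-8) + 76)*z)*I = (((2 - 1*(-8)) + 76)*89)*0 = (((2 + 8) + 76)*89)*0 = ((10 + 76)*89)*0 = (86*89)*0 = 7654*0 = 0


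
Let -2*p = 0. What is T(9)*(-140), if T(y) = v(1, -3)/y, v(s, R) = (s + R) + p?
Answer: 280/9 ≈ 31.111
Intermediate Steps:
p = 0 (p = -½*0 = 0)
v(s, R) = R + s (v(s, R) = (s + R) + 0 = (R + s) + 0 = R + s)
T(y) = -2/y (T(y) = (-3 + 1)/y = -2/y)
T(9)*(-140) = -2/9*(-140) = 280/9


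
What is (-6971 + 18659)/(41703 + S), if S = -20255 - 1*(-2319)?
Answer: 11688/23767 ≈ 0.49177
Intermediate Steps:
S = -17936 (S = -20255 + 2319 = -17936)
(-6971 + 18659)/(41703 + S) = (-6971 + 18659)/(41703 - 17936) = 11688/23767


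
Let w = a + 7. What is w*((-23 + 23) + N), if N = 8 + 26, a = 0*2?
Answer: 238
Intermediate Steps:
a = 0
w = 7 (w = 0 + 7 = 7)
N = 34
w*((-23 + 23) + N) = 7*((-23 + 23) + 34) = 7*(0 + 34) = 7*34 = 238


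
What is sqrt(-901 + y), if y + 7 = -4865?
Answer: I*sqrt(5773) ≈ 75.98*I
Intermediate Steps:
y = -4872 (y = -7 - 4865 = -4872)
sqrt(-901 + y) = sqrt(-901 - 4872) = sqrt(-5773) = I*sqrt(5773)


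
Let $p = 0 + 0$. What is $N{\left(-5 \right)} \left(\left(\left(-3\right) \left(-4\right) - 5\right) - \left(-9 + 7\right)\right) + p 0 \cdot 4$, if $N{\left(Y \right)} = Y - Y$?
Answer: $0$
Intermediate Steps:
$p = 0$
$N{\left(Y \right)} = 0$
$N{\left(-5 \right)} \left(\left(\left(-3\right) \left(-4\right) - 5\right) - \left(-9 + 7\right)\right) + p 0 \cdot 4 = 0 \left(\left(\left(-3\right) \left(-4\right) - 5\right) - \left(-9 + 7\right)\right) + 0 \cdot 0 \cdot 4 = 0 \left(\left(12 - 5\right) - -2\right) + 0 \cdot 4 = 0 \left(7 + 2\right) + 0 = 0 \cdot 9 + 0 = 0 + 0 = 0$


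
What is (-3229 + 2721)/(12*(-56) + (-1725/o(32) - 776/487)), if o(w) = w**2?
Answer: 253333504/336753035 ≈ 0.75228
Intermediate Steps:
(-3229 + 2721)/(12*(-56) + (-1725/o(32) - 776/487)) = (-3229 + 2721)/(12*(-56) + (-1725/(32**2) - 776/487)) = -508/(-672 + (-1725/1024 - 776*1/487)) = -508/(-672 + (-1725*1/1024 - 776/487)) = -508/(-672 + (-1725/1024 - 776/487)) = -508/(-672 - 1634699/498688) = -508/(-336753035/498688) = -508*(-498688/336753035) = 253333504/336753035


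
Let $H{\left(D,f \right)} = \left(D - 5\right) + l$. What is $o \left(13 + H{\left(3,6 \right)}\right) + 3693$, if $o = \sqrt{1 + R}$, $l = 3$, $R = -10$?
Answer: $3693 + 42 i \approx 3693.0 + 42.0 i$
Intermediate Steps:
$o = 3 i$ ($o = \sqrt{1 - 10} = \sqrt{-9} = 3 i \approx 3.0 i$)
$H{\left(D,f \right)} = -2 + D$ ($H{\left(D,f \right)} = \left(D - 5\right) + 3 = \left(-5 + D\right) + 3 = -2 + D$)
$o \left(13 + H{\left(3,6 \right)}\right) + 3693 = 3 i \left(13 + \left(-2 + 3\right)\right) + 3693 = 3 i \left(13 + 1\right) + 3693 = 3 i 14 + 3693 = 42 i + 3693 = 3693 + 42 i$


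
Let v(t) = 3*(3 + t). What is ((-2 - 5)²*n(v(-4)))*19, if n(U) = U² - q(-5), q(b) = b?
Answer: 13034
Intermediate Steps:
v(t) = 9 + 3*t
n(U) = 5 + U² (n(U) = U² - 1*(-5) = U² + 5 = 5 + U²)
((-2 - 5)²*n(v(-4)))*19 = ((-2 - 5)²*(5 + (9 + 3*(-4))²))*19 = ((-7)²*(5 + (9 - 12)²))*19 = (49*(5 + (-3)²))*19 = (49*(5 + 9))*19 = (49*14)*19 = 686*19 = 13034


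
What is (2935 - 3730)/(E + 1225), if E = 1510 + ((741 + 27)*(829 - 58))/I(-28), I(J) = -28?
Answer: 5565/128887 ≈ 0.043177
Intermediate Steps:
E = -137462/7 (E = 1510 + ((741 + 27)*(829 - 58))/(-28) = 1510 + (768*771)*(-1/28) = 1510 + 592128*(-1/28) = 1510 - 148032/7 = -137462/7 ≈ -19637.)
(2935 - 3730)/(E + 1225) = (2935 - 3730)/(-137462/7 + 1225) = -795/(-128887/7) = -795*(-7/128887) = 5565/128887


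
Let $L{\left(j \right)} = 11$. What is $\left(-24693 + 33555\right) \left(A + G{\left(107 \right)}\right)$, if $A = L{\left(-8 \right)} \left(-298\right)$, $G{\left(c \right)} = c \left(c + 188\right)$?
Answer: $250679394$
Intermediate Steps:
$G{\left(c \right)} = c \left(188 + c\right)$
$A = -3278$ ($A = 11 \left(-298\right) = -3278$)
$\left(-24693 + 33555\right) \left(A + G{\left(107 \right)}\right) = \left(-24693 + 33555\right) \left(-3278 + 107 \left(188 + 107\right)\right) = 8862 \left(-3278 + 107 \cdot 295\right) = 8862 \left(-3278 + 31565\right) = 8862 \cdot 28287 = 250679394$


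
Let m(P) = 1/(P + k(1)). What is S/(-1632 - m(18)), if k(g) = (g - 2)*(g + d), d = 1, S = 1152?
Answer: -18432/26113 ≈ -0.70586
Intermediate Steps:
k(g) = (1 + g)*(-2 + g) (k(g) = (g - 2)*(g + 1) = (-2 + g)*(1 + g) = (1 + g)*(-2 + g))
m(P) = 1/(-2 + P) (m(P) = 1/(P + (-2 + 1² - 1*1)) = 1/(P + (-2 + 1 - 1)) = 1/(P - 2) = 1/(-2 + P))
S/(-1632 - m(18)) = 1152/(-1632 - 1/(-2 + 18)) = 1152/(-1632 - 1/16) = 1152/(-26113/16) = 1152*(-16/26113) = -18432/26113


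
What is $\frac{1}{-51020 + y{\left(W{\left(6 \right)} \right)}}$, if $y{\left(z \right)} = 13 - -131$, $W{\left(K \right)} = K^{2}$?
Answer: $- \frac{1}{50876} \approx -1.9656 \cdot 10^{-5}$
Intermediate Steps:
$y{\left(z \right)} = 144$ ($y{\left(z \right)} = 13 + 131 = 144$)
$\frac{1}{-51020 + y{\left(W{\left(6 \right)} \right)}} = \frac{1}{-51020 + 144} = \frac{1}{-50876} = - \frac{1}{50876}$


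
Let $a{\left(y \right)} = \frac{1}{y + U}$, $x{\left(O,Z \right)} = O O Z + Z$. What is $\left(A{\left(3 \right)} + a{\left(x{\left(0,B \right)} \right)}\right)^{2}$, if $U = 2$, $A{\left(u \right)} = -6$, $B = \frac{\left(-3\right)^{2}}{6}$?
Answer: $\frac{1600}{49} \approx 32.653$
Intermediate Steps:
$B = \frac{3}{2}$ ($B = 9 \cdot \frac{1}{6} = \frac{3}{2} \approx 1.5$)
$x{\left(O,Z \right)} = Z + Z O^{2}$ ($x{\left(O,Z \right)} = O^{2} Z + Z = Z O^{2} + Z = Z + Z O^{2}$)
$a{\left(y \right)} = \frac{1}{2 + y}$ ($a{\left(y \right)} = \frac{1}{y + 2} = \frac{1}{2 + y}$)
$\left(A{\left(3 \right)} + a{\left(x{\left(0,B \right)} \right)}\right)^{2} = \left(-6 + \frac{1}{2 + \frac{3 \left(1 + 0^{2}\right)}{2}}\right)^{2} = \left(-6 + \frac{1}{2 + \frac{3 \left(1 + 0\right)}{2}}\right)^{2} = \left(-6 + \frac{1}{2 + \frac{3}{2} \cdot 1}\right)^{2} = \left(-6 + \frac{1}{2 + \frac{3}{2}}\right)^{2} = \left(-6 + \frac{1}{\frac{7}{2}}\right)^{2} = \left(-6 + \frac{2}{7}\right)^{2} = \left(- \frac{40}{7}\right)^{2} = \frac{1600}{49}$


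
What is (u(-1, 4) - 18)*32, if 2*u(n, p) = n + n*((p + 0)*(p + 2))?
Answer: -976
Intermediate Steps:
u(n, p) = n/2 + n*p*(2 + p)/2 (u(n, p) = (n + n*((p + 0)*(p + 2)))/2 = (n + n*(p*(2 + p)))/2 = (n + n*p*(2 + p))/2 = n/2 + n*p*(2 + p)/2)
(u(-1, 4) - 18)*32 = ((½)*(-1)*(1 + 4² + 2*4) - 18)*32 = ((½)*(-1)*(1 + 16 + 8) - 18)*32 = ((½)*(-1)*25 - 18)*32 = (-25/2 - 18)*32 = -61/2*32 = -976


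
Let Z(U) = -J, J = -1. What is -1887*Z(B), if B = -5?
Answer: -1887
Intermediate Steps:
Z(U) = 1 (Z(U) = -1*(-1) = 1)
-1887*Z(B) = -1887*1 = -1887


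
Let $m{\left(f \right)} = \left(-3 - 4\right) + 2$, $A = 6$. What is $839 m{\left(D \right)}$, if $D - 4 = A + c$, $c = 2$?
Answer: $-4195$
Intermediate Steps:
$D = 12$ ($D = 4 + \left(6 + 2\right) = 4 + 8 = 12$)
$m{\left(f \right)} = -5$ ($m{\left(f \right)} = -7 + 2 = -5$)
$839 m{\left(D \right)} = 839 \left(-5\right) = -4195$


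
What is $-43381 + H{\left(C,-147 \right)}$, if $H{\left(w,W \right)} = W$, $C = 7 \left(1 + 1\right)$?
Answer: $-43528$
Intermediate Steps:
$C = 14$ ($C = 7 \cdot 2 = 14$)
$-43381 + H{\left(C,-147 \right)} = -43381 - 147 = -43528$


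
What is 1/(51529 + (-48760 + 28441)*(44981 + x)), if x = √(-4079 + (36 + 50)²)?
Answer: -913917410/835243662838646863 + 20319*√3317/835243662838646863 ≈ -1.0928e-9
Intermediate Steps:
x = √3317 (x = √(-4079 + 86²) = √(-4079 + 7396) = √3317 ≈ 57.593)
1/(51529 + (-48760 + 28441)*(44981 + x)) = 1/(51529 + (-48760 + 28441)*(44981 + √3317)) = 1/(51529 - 20319*(44981 + √3317)) = 1/(51529 + (-913968939 - 20319*√3317)) = 1/(-913917410 - 20319*√3317)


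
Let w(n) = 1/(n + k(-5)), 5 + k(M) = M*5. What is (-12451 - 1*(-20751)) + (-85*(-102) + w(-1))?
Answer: 526069/31 ≈ 16970.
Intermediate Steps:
k(M) = -5 + 5*M (k(M) = -5 + M*5 = -5 + 5*M)
w(n) = 1/(-30 + n) (w(n) = 1/(n + (-5 + 5*(-5))) = 1/(n + (-5 - 25)) = 1/(n - 30) = 1/(-30 + n))
(-12451 - 1*(-20751)) + (-85*(-102) + w(-1)) = (-12451 - 1*(-20751)) + (-85*(-102) + 1/(-30 - 1)) = (-12451 + 20751) + (8670 + 1/(-31)) = 8300 + (8670 - 1/31) = 8300 + 268769/31 = 526069/31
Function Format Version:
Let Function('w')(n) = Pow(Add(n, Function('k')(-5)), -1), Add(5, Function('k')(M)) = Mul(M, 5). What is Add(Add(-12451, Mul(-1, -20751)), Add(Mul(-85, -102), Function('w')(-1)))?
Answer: Rational(526069, 31) ≈ 16970.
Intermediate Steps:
Function('k')(M) = Add(-5, Mul(5, M)) (Function('k')(M) = Add(-5, Mul(M, 5)) = Add(-5, Mul(5, M)))
Function('w')(n) = Pow(Add(-30, n), -1) (Function('w')(n) = Pow(Add(n, Add(-5, Mul(5, -5))), -1) = Pow(Add(n, Add(-5, -25)), -1) = Pow(Add(n, -30), -1) = Pow(Add(-30, n), -1))
Add(Add(-12451, Mul(-1, -20751)), Add(Mul(-85, -102), Function('w')(-1))) = Add(Add(-12451, Mul(-1, -20751)), Add(Mul(-85, -102), Pow(Add(-30, -1), -1))) = Add(Add(-12451, 20751), Add(8670, Pow(-31, -1))) = Add(8300, Add(8670, Rational(-1, 31))) = Add(8300, Rational(268769, 31)) = Rational(526069, 31)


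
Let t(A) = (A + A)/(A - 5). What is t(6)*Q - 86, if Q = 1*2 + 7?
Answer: 22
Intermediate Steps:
t(A) = 2*A/(-5 + A) (t(A) = (2*A)/(-5 + A) = 2*A/(-5 + A))
Q = 9 (Q = 2 + 7 = 9)
t(6)*Q - 86 = (2*6/(-5 + 6))*9 - 86 = (2*6/1)*9 - 86 = (2*6*1)*9 - 86 = 12*9 - 86 = 108 - 86 = 22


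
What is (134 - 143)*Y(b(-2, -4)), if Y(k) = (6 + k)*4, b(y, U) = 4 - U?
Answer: -504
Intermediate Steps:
Y(k) = 24 + 4*k
(134 - 143)*Y(b(-2, -4)) = (134 - 143)*(24 + 4*(4 - 1*(-4))) = -9*(24 + 4*(4 + 4)) = -9*(24 + 4*8) = -9*(24 + 32) = -9*56 = -504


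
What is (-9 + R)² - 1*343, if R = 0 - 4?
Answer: -174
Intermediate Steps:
R = -4
(-9 + R)² - 1*343 = (-9 - 4)² - 1*343 = (-13)² - 343 = 169 - 343 = -174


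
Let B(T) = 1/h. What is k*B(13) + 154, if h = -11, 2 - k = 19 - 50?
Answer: 151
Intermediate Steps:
k = 33 (k = 2 - (19 - 50) = 2 - 1*(-31) = 2 + 31 = 33)
B(T) = -1/11 (B(T) = 1/(-11) = -1/11)
k*B(13) + 154 = 33*(-1/11) + 154 = -3 + 154 = 151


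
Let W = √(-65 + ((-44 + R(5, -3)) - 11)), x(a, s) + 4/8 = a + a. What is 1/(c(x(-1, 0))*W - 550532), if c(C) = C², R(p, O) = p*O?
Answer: -8808512/4849367812759 - 300*I*√15/4849367812759 ≈ -1.8164e-6 - 2.396e-10*I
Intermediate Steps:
R(p, O) = O*p
x(a, s) = -½ + 2*a (x(a, s) = -½ + (a + a) = -½ + 2*a)
W = 3*I*√15 (W = √(-65 + ((-44 - 3*5) - 11)) = √(-65 + ((-44 - 15) - 11)) = √(-65 + (-59 - 11)) = √(-65 - 70) = √(-135) = 3*I*√15 ≈ 11.619*I)
1/(c(x(-1, 0))*W - 550532) = 1/((-½ + 2*(-1))²*(3*I*√15) - 550532) = 1/((-½ - 2)²*(3*I*√15) - 550532) = 1/((-5/2)²*(3*I*√15) - 550532) = 1/(25*(3*I*√15)/4 - 550532) = 1/(75*I*√15/4 - 550532) = 1/(-550532 + 75*I*√15/4)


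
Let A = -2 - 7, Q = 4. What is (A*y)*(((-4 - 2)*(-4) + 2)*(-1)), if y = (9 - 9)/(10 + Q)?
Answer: 0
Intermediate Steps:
A = -9
y = 0 (y = (9 - 9)/(10 + 4) = 0/14 = 0*(1/14) = 0)
(A*y)*(((-4 - 2)*(-4) + 2)*(-1)) = (-9*0)*(((-4 - 2)*(-4) + 2)*(-1)) = 0*((-6*(-4) + 2)*(-1)) = 0*((24 + 2)*(-1)) = 0*(26*(-1)) = 0*(-26) = 0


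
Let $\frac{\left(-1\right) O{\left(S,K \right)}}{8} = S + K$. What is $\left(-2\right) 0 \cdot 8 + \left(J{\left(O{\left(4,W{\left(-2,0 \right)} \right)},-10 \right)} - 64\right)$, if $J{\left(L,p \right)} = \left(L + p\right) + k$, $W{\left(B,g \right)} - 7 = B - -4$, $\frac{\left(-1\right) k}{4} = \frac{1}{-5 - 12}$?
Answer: $- \frac{3022}{17} \approx -177.76$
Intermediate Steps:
$k = \frac{4}{17}$ ($k = - \frac{4}{-5 - 12} = - \frac{4}{-17} = \left(-4\right) \left(- \frac{1}{17}\right) = \frac{4}{17} \approx 0.23529$)
$W{\left(B,g \right)} = 11 + B$ ($W{\left(B,g \right)} = 7 + \left(B - -4\right) = 7 + \left(B + 4\right) = 7 + \left(4 + B\right) = 11 + B$)
$O{\left(S,K \right)} = - 8 K - 8 S$ ($O{\left(S,K \right)} = - 8 \left(S + K\right) = - 8 \left(K + S\right) = - 8 K - 8 S$)
$J{\left(L,p \right)} = \frac{4}{17} + L + p$ ($J{\left(L,p \right)} = \left(L + p\right) + \frac{4}{17} = \frac{4}{17} + L + p$)
$\left(-2\right) 0 \cdot 8 + \left(J{\left(O{\left(4,W{\left(-2,0 \right)} \right)},-10 \right)} - 64\right) = \left(-2\right) 0 \cdot 8 - \left(\frac{1798}{17} + 8 \left(11 - 2\right)\right) = 0 \cdot 8 - \frac{3022}{17} = 0 - \frac{3022}{17} = - \frac{3022}{17}$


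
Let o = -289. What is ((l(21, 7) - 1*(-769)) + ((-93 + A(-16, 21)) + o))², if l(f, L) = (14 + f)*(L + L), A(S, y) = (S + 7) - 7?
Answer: 741321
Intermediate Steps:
A(S, y) = S (A(S, y) = (7 + S) - 7 = S)
l(f, L) = 2*L*(14 + f) (l(f, L) = (14 + f)*(2*L) = 2*L*(14 + f))
((l(21, 7) - 1*(-769)) + ((-93 + A(-16, 21)) + o))² = ((2*7*(14 + 21) - 1*(-769)) + ((-93 - 16) - 289))² = ((2*7*35 + 769) + (-109 - 289))² = ((490 + 769) - 398)² = (1259 - 398)² = 861² = 741321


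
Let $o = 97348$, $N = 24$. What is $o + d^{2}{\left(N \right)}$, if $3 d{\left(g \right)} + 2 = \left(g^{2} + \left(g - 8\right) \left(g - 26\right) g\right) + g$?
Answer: $\frac{905032}{9} \approx 1.0056 \cdot 10^{5}$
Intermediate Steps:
$d{\left(g \right)} = - \frac{2}{3} + \frac{g}{3} + \frac{g^{2}}{3} + \frac{g \left(-26 + g\right) \left(-8 + g\right)}{3}$ ($d{\left(g \right)} = - \frac{2}{3} + \frac{\left(g^{2} + \left(g - 8\right) \left(g - 26\right) g\right) + g}{3} = - \frac{2}{3} + \frac{\left(g^{2} + \left(-8 + g\right) \left(-26 + g\right) g\right) + g}{3} = - \frac{2}{3} + \frac{\left(g^{2} + \left(-26 + g\right) \left(-8 + g\right) g\right) + g}{3} = - \frac{2}{3} + \frac{\left(g^{2} + g \left(-26 + g\right) \left(-8 + g\right)\right) + g}{3} = - \frac{2}{3} + \frac{g + g^{2} + g \left(-26 + g\right) \left(-8 + g\right)}{3} = - \frac{2}{3} + \left(\frac{g}{3} + \frac{g^{2}}{3} + \frac{g \left(-26 + g\right) \left(-8 + g\right)}{3}\right) = - \frac{2}{3} + \frac{g}{3} + \frac{g^{2}}{3} + \frac{g \left(-26 + g\right) \left(-8 + g\right)}{3}$)
$o + d^{2}{\left(N \right)} = 97348 + \left(- \frac{2}{3} - 11 \cdot 24^{2} + \frac{24^{3}}{3} + \frac{209}{3} \cdot 24\right)^{2} = 97348 + \left(- \frac{2}{3} - 6336 + \frac{1}{3} \cdot 13824 + 1672\right)^{2} = 97348 + \left(- \frac{2}{3} - 6336 + 4608 + 1672\right)^{2} = 97348 + \left(- \frac{170}{3}\right)^{2} = 97348 + \frac{28900}{9} = \frac{905032}{9}$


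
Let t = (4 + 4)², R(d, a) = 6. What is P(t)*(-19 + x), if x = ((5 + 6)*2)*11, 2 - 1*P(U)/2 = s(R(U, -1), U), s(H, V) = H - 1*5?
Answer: 446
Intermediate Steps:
t = 64 (t = 8² = 64)
s(H, V) = -5 + H (s(H, V) = H - 5 = -5 + H)
P(U) = 2 (P(U) = 4 - 2*(-5 + 6) = 4 - 2*1 = 4 - 2 = 2)
x = 242 (x = (11*2)*11 = 22*11 = 242)
P(t)*(-19 + x) = 2*(-19 + 242) = 2*223 = 446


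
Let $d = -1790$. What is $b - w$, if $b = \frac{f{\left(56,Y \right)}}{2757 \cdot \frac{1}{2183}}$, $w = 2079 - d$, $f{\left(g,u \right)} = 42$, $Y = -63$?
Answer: $- \frac{3525049}{919} \approx -3835.7$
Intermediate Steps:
$w = 3869$ ($w = 2079 - -1790 = 2079 + 1790 = 3869$)
$b = \frac{30562}{919}$ ($b = \frac{42}{2757 \cdot \frac{1}{2183}} = \frac{42}{\frac{2757}{2183}} = 42 \cdot \frac{2183}{2757} = \frac{30562}{919} \approx 33.256$)
$b - w = \frac{30562}{919} - 3869 = - \frac{3525049}{919}$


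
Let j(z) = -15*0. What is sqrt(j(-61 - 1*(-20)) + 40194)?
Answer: 3*sqrt(4466) ≈ 200.48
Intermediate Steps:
j(z) = 0
sqrt(j(-61 - 1*(-20)) + 40194) = sqrt(0 + 40194) = sqrt(40194) = 3*sqrt(4466)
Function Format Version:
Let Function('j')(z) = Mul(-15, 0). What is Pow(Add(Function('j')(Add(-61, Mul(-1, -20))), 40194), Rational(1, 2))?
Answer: Mul(3, Pow(4466, Rational(1, 2))) ≈ 200.48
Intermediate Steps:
Function('j')(z) = 0
Pow(Add(Function('j')(Add(-61, Mul(-1, -20))), 40194), Rational(1, 2)) = Pow(Add(0, 40194), Rational(1, 2)) = Pow(40194, Rational(1, 2)) = Mul(3, Pow(4466, Rational(1, 2)))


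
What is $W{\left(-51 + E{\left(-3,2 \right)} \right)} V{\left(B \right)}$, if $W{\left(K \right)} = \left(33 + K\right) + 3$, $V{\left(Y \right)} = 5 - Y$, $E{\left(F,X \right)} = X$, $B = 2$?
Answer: $-39$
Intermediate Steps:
$W{\left(K \right)} = 36 + K$
$W{\left(-51 + E{\left(-3,2 \right)} \right)} V{\left(B \right)} = \left(36 + \left(-51 + 2\right)\right) \left(5 - 2\right) = \left(36 - 49\right) \left(5 - 2\right) = \left(-13\right) 3 = -39$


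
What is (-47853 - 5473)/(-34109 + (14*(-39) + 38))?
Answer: 53326/34617 ≈ 1.5405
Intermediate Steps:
(-47853 - 5473)/(-34109 + (14*(-39) + 38)) = -53326/(-34109 + (-546 + 38)) = -53326/(-34109 - 508) = -53326/(-34617) = -53326*(-1/34617) = 53326/34617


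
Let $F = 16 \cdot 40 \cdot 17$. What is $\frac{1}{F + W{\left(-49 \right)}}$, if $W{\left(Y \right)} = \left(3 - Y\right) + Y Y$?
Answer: $\frac{1}{13333} \approx 7.5002 \cdot 10^{-5}$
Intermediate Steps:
$F = 10880$ ($F = 640 \cdot 17 = 10880$)
$W{\left(Y \right)} = 3 + Y^{2} - Y$ ($W{\left(Y \right)} = \left(3 - Y\right) + Y^{2} = 3 + Y^{2} - Y$)
$\frac{1}{F + W{\left(-49 \right)}} = \frac{1}{10880 + \left(3 + \left(-49\right)^{2} - -49\right)} = \frac{1}{10880 + \left(3 + 2401 + 49\right)} = \frac{1}{10880 + 2453} = \frac{1}{13333}$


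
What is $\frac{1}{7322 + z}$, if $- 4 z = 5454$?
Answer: $\frac{2}{11917} \approx 0.00016783$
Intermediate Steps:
$z = - \frac{2727}{2}$ ($z = \left(- \frac{1}{4}\right) 5454 = - \frac{2727}{2} \approx -1363.5$)
$\frac{1}{7322 + z} = \frac{1}{7322 - \frac{2727}{2}} = \frac{1}{\frac{11917}{2}} = \frac{2}{11917}$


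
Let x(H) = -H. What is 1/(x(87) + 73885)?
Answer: 1/73798 ≈ 1.3550e-5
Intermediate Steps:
1/(x(87) + 73885) = 1/(-1*87 + 73885) = 1/(-87 + 73885) = 1/73798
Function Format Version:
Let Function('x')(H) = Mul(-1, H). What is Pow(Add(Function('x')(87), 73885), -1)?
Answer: Rational(1, 73798) ≈ 1.3550e-5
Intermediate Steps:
Pow(Add(Function('x')(87), 73885), -1) = Pow(Add(Mul(-1, 87), 73885), -1) = Pow(Add(-87, 73885), -1) = Pow(73798, -1) = Rational(1, 73798)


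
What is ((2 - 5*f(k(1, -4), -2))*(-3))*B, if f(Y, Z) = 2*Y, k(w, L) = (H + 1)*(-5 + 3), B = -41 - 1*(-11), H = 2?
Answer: 5580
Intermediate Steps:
B = -30 (B = -41 + 11 = -30)
k(w, L) = -6 (k(w, L) = (2 + 1)*(-5 + 3) = 3*(-2) = -6)
((2 - 5*f(k(1, -4), -2))*(-3))*B = ((2 - 10*(-6))*(-3))*(-30) = ((2 - 5*(-12))*(-3))*(-30) = ((2 + 60)*(-3))*(-30) = (62*(-3))*(-30) = -186*(-30) = 5580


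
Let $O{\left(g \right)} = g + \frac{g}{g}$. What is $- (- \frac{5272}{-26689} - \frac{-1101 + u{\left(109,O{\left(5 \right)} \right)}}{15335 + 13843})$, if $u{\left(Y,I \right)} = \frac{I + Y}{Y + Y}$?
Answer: $- \frac{39936929855}{169763497956} \approx -0.23525$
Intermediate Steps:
$O{\left(g \right)} = 1 + g$ ($O{\left(g \right)} = g + 1 = 1 + g$)
$u{\left(Y,I \right)} = \frac{I + Y}{2 Y}$
$- (- \frac{5272}{-26689} - \frac{-1101 + u{\left(109,O{\left(5 \right)} \right)}}{15335 + 13843}) = - (- \frac{5272}{-26689} - \frac{-1101 + \frac{\left(1 + 5\right) + 109}{2 \cdot 109}}{15335 + 13843}) = - (\left(-5272\right) \left(- \frac{1}{26689}\right) - \frac{-1101 + \frac{1}{2} \cdot \frac{1}{109} \left(6 + 109\right)}{29178}) = - (\frac{5272}{26689} - \left(-1101 + \frac{1}{2} \cdot \frac{1}{109} \cdot 115\right) \frac{1}{29178}) = - (\frac{5272}{26689} - \left(-1101 + \frac{115}{218}\right) \frac{1}{29178}) = - (\frac{5272}{26689} - \left(- \frac{239903}{218}\right) \frac{1}{29178}) = - (\frac{5272}{26689} - - \frac{239903}{6360804}) = - (\frac{5272}{26689} + \frac{239903}{6360804}) = \left(-1\right) \frac{39936929855}{169763497956} = - \frac{39936929855}{169763497956}$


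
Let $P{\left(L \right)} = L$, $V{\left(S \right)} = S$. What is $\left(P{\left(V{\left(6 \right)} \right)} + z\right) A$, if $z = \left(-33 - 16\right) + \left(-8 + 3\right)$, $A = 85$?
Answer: $-4080$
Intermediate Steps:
$z = -54$ ($z = -49 - 5 = -54$)
$\left(P{\left(V{\left(6 \right)} \right)} + z\right) A = \left(6 - 54\right) 85 = \left(-48\right) 85 = -4080$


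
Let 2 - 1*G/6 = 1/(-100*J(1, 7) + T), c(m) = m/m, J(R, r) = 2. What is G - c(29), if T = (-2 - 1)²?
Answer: 2107/191 ≈ 11.031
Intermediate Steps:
T = 9 (T = (-3)² = 9)
c(m) = 1
G = 2298/191 (G = 12 - 6/(-100*2 + 9) = 12 - 6/(-200 + 9) = 12 - 6/(-191) = 12 - 6*(-1/191) = 12 + 6/191 = 2298/191 ≈ 12.031)
G - c(29) = 2298/191 - 1*1 = 2298/191 - 1 = 2107/191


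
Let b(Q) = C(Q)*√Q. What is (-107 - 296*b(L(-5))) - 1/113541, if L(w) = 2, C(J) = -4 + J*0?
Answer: -12148888/113541 + 1184*√2 ≈ 1567.4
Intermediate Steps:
C(J) = -4 (C(J) = -4 + 0 = -4)
b(Q) = -4*√Q
(-107 - 296*b(L(-5))) - 1/113541 = (-107 - (-1184)*√2) - 1/113541 = (-107 + 1184*√2) - 1*1/113541 = (-107 + 1184*√2) - 1/113541 = -12148888/113541 + 1184*√2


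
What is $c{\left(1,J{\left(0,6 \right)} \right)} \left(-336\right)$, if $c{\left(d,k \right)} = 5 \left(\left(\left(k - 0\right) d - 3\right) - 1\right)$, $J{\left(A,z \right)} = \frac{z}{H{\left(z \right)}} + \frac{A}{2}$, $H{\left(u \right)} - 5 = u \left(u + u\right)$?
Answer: $\frac{72480}{11} \approx 6589.1$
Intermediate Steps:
$H{\left(u \right)} = 5 + 2 u^{2}$ ($H{\left(u \right)} = 5 + u \left(u + u\right) = 5 + u 2 u = 5 + 2 u^{2}$)
$J{\left(A,z \right)} = \frac{A}{2} + \frac{z}{5 + 2 z^{2}}$ ($J{\left(A,z \right)} = \frac{z}{5 + 2 z^{2}} + \frac{A}{2} = \frac{A}{2} + \frac{z}{5 + 2 z^{2}}$)
$c{\left(d,k \right)} = -20 + 5 d k$ ($c{\left(d,k \right)} = 5 \left(\left(\left(k + 0\right) d - 3\right) - 1\right) = 5 \left(\left(k d - 3\right) - 1\right) = 5 \left(\left(d k - 3\right) - 1\right) = 5 \left(\left(-3 + d k\right) - 1\right) = 5 \left(-4 + d k\right) = -20 + 5 d k$)
$c{\left(1,J{\left(0,6 \right)} \right)} \left(-336\right) = \left(-20 + 5 \cdot 1 \frac{2 \cdot 6 + 0 \left(5 + 2 \cdot 6^{2}\right)}{2 \left(5 + 2 \cdot 6^{2}\right)}\right) \left(-336\right) = \left(-20 + 5 \cdot 1 \frac{12 + 0 \left(5 + 2 \cdot 36\right)}{2 \left(5 + 2 \cdot 36\right)}\right) \left(-336\right) = \left(-20 + 5 \cdot 1 \frac{12 + 0 \left(5 + 72\right)}{2 \left(5 + 72\right)}\right) \left(-336\right) = \left(-20 + 5 \cdot 1 \frac{12 + 0 \cdot 77}{2 \cdot 77}\right) \left(-336\right) = \left(-20 + 5 \cdot 1 \cdot \frac{1}{2} \cdot \frac{1}{77} \left(12 + 0\right)\right) \left(-336\right) = \left(-20 + 5 \cdot 1 \cdot \frac{1}{2} \cdot \frac{1}{77} \cdot 12\right) \left(-336\right) = \left(-20 + 5 \cdot 1 \cdot \frac{6}{77}\right) \left(-336\right) = \left(-20 + \frac{30}{77}\right) \left(-336\right) = \left(- \frac{1510}{77}\right) \left(-336\right) = \frac{72480}{11}$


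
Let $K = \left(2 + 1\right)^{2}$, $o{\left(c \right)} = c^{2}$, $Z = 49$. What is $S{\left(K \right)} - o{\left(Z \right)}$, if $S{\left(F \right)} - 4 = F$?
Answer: $-2388$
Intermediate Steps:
$K = 9$ ($K = 3^{2} = 9$)
$S{\left(F \right)} = 4 + F$
$S{\left(K \right)} - o{\left(Z \right)} = \left(4 + 9\right) - 49^{2} = 13 - 2401 = -2388$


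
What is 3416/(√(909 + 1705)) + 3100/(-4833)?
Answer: -3100/4833 + 1708*√2614/1307 ≈ 66.172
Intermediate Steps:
3416/(√(909 + 1705)) + 3100/(-4833) = 3416/(√2614) + 3100*(-1/4833) = 3416*(√2614/2614) - 3100/4833 = 1708*√2614/1307 - 3100/4833 = -3100/4833 + 1708*√2614/1307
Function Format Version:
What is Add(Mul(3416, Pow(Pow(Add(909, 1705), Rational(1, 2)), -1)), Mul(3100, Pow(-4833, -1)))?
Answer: Add(Rational(-3100, 4833), Mul(Rational(1708, 1307), Pow(2614, Rational(1, 2)))) ≈ 66.172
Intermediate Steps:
Add(Mul(3416, Pow(Pow(Add(909, 1705), Rational(1, 2)), -1)), Mul(3100, Pow(-4833, -1))) = Add(Mul(3416, Pow(Pow(2614, Rational(1, 2)), -1)), Mul(3100, Rational(-1, 4833))) = Add(Mul(3416, Mul(Rational(1, 2614), Pow(2614, Rational(1, 2)))), Rational(-3100, 4833)) = Add(Mul(Rational(1708, 1307), Pow(2614, Rational(1, 2))), Rational(-3100, 4833)) = Add(Rational(-3100, 4833), Mul(Rational(1708, 1307), Pow(2614, Rational(1, 2))))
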